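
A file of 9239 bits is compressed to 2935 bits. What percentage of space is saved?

Space savings = (1 - Compressed/Original) × 100%
= (1 - 2935/9239) × 100%
= 68.23%


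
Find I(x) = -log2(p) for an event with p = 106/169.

Information content I(x) = -log₂(p(x))
I = -log₂(106/169) = -log₂(0.6272)
I = 0.6730 bits


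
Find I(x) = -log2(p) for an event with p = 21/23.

Information content I(x) = -log₂(p(x))
I = -log₂(21/23) = -log₂(0.9130)
I = 0.1312 bits


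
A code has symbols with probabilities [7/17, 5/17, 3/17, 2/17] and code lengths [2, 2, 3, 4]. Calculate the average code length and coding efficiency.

Average length L = Σ p_i × l_i = 2.4118 bits
Entropy H = 1.8512 bits
Efficiency η = H/L × 100% = 76.76%


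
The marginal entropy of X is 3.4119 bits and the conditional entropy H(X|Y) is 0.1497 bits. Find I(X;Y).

I(X;Y) = H(X) - H(X|Y)
I(X;Y) = 3.4119 - 0.1497 = 3.2622 bits


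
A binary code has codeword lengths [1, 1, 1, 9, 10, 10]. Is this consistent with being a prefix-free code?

Kraft inequality: Σ 2^(-l_i) ≤ 1 for prefix-free code
Calculating: 2^(-1) + 2^(-1) + 2^(-1) + 2^(-9) + 2^(-10) + 2^(-10)
= 0.5 + 0.5 + 0.5 + 0.001953125 + 0.0009765625 + 0.0009765625
= 1.5039
Since 1.5039 > 1, prefix-free code does not exist


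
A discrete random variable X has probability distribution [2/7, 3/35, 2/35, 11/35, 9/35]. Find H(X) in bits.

H(X) = -Σ p(x) log₂ p(x)
  -2/7 × log₂(2/7) = 0.5164
  -3/35 × log₂(3/35) = 0.3038
  -2/35 × log₂(2/35) = 0.2360
  -11/35 × log₂(11/35) = 0.5248
  -9/35 × log₂(9/35) = 0.5038
H(X) = 2.0848 bits


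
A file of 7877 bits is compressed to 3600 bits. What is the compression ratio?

Compression ratio = Original / Compressed
= 7877 / 3600 = 2.19:1


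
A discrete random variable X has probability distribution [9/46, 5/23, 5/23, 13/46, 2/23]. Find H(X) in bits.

H(X) = -Σ p(x) log₂ p(x)
  -9/46 × log₂(9/46) = 0.4605
  -5/23 × log₂(5/23) = 0.4786
  -5/23 × log₂(5/23) = 0.4786
  -13/46 × log₂(13/46) = 0.5152
  -2/23 × log₂(2/23) = 0.3064
H(X) = 2.2394 bits


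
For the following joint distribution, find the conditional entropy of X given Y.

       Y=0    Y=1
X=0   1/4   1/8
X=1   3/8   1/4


H(X|Y) = Σ_y p(y) H(X|Y=y)
  p(Y=0) = 5/8, H(X|Y=0) = 0.9710
  p(Y=1) = 3/8, H(X|Y=1) = 0.9183
H(X|Y) = 0.6250×0.9710 + 0.3750×0.9183 = 0.9512 bits


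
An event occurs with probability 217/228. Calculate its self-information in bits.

Information content I(x) = -log₂(p(x))
I = -log₂(217/228) = -log₂(0.9518)
I = 0.0713 bits


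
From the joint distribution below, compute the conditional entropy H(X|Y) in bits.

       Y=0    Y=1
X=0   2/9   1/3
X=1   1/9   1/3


H(X|Y) = Σ_y p(y) H(X|Y=y)
  p(Y=0) = 1/3, H(X|Y=0) = 0.9183
  p(Y=1) = 2/3, H(X|Y=1) = 1.0000
H(X|Y) = 0.3333×0.9183 + 0.6667×1.0000 = 0.9728 bits


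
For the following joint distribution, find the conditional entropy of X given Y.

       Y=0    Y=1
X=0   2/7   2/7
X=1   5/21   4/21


H(X|Y) = Σ_y p(y) H(X|Y=y)
  p(Y=0) = 11/21, H(X|Y=0) = 0.9940
  p(Y=1) = 10/21, H(X|Y=1) = 0.9710
H(X|Y) = 0.5238×0.9940 + 0.4762×0.9710 = 0.9830 bits


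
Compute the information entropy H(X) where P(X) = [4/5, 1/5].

H(X) = -Σ p(x) log₂ p(x)
  -4/5 × log₂(4/5) = 0.2575
  -1/5 × log₂(1/5) = 0.4644
H(X) = 0.7219 bits


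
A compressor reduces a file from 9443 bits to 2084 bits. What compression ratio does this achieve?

Compression ratio = Original / Compressed
= 9443 / 2084 = 4.53:1


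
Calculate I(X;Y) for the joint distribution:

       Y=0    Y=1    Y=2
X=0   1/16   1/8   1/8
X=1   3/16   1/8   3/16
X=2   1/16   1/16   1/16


H(X) = 1.4772, H(Y) = 1.5794, H(X,Y) = 3.0306
I(X;Y) = H(X) + H(Y) - H(X,Y) = 0.0260 bits


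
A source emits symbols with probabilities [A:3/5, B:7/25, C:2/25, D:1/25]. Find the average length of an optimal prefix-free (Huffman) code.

Huffman tree construction:
Combine smallest probabilities repeatedly
Resulting codes:
  A: 1 (length 1)
  B: 01 (length 2)
  C: 001 (length 3)
  D: 000 (length 3)
Average length = Σ p(s) × length(s) = 1.5200 bits


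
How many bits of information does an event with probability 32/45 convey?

Information content I(x) = -log₂(p(x))
I = -log₂(32/45) = -log₂(0.7111)
I = 0.4919 bits


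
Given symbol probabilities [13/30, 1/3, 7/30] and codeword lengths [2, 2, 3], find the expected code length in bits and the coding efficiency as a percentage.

Average length L = Σ p_i × l_i = 2.2333 bits
Entropy H = 1.5410 bits
Efficiency η = H/L × 100% = 69.00%


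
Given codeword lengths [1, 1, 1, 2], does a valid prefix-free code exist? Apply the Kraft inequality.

Kraft inequality: Σ 2^(-l_i) ≤ 1 for prefix-free code
Calculating: 2^(-1) + 2^(-1) + 2^(-1) + 2^(-2)
= 0.5 + 0.5 + 0.5 + 0.25
= 1.7500
Since 1.7500 > 1, prefix-free code does not exist


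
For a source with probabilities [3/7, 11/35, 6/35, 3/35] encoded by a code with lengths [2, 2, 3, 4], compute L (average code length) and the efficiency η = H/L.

Average length L = Σ p_i × l_i = 2.3429 bits
Entropy H = 1.7887 bits
Efficiency η = H/L × 100% = 76.35%


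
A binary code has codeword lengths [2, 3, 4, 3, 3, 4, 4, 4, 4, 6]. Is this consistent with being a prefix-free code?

Kraft inequality: Σ 2^(-l_i) ≤ 1 for prefix-free code
Calculating: 2^(-2) + 2^(-3) + 2^(-4) + 2^(-3) + 2^(-3) + 2^(-4) + 2^(-4) + 2^(-4) + 2^(-4) + 2^(-6)
= 0.25 + 0.125 + 0.0625 + 0.125 + 0.125 + 0.0625 + 0.0625 + 0.0625 + 0.0625 + 0.015625
= 0.9531
Since 0.9531 ≤ 1, prefix-free code exists


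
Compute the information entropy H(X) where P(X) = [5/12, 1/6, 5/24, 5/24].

H(X) = -Σ p(x) log₂ p(x)
  -5/12 × log₂(5/12) = 0.5263
  -1/6 × log₂(1/6) = 0.4308
  -5/24 × log₂(5/24) = 0.4715
  -5/24 × log₂(5/24) = 0.4715
H(X) = 1.9000 bits


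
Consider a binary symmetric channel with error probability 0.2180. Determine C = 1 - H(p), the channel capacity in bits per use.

For BSC with error probability p:
C = 1 - H(p) where H(p) is binary entropy
H(0.2180) = -0.2180 × log₂(0.2180) - 0.7820 × log₂(0.7820)
H(p) = 0.7565
C = 1 - 0.7565 = 0.2435 bits/use


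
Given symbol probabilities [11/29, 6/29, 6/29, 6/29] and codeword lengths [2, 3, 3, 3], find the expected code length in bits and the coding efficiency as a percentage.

Average length L = Σ p_i × l_i = 2.6207 bits
Entropy H = 1.9413 bits
Efficiency η = H/L × 100% = 74.08%


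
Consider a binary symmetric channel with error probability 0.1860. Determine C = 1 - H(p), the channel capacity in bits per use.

For BSC with error probability p:
C = 1 - H(p) where H(p) is binary entropy
H(0.1860) = -0.1860 × log₂(0.1860) - 0.8140 × log₂(0.8140)
H(p) = 0.6930
C = 1 - 0.6930 = 0.3070 bits/use


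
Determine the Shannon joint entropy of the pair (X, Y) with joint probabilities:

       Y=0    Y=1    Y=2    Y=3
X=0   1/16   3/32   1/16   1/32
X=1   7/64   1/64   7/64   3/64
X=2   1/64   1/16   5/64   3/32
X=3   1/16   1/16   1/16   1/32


H(X,Y) = -Σ p(x,y) log₂ p(x,y)
  p(0,0)=1/16: -0.0625 × log₂(0.0625) = 0.2500
  p(0,1)=3/32: -0.0938 × log₂(0.0938) = 0.3202
  p(0,2)=1/16: -0.0625 × log₂(0.0625) = 0.2500
  p(0,3)=1/32: -0.0312 × log₂(0.0312) = 0.1562
  p(1,0)=7/64: -0.1094 × log₂(0.1094) = 0.3492
  p(1,1)=1/64: -0.0156 × log₂(0.0156) = 0.0938
  p(1,2)=7/64: -0.1094 × log₂(0.1094) = 0.3492
  p(1,3)=3/64: -0.0469 × log₂(0.0469) = 0.2070
  p(2,0)=1/64: -0.0156 × log₂(0.0156) = 0.0938
  p(2,1)=1/16: -0.0625 × log₂(0.0625) = 0.2500
  p(2,2)=5/64: -0.0781 × log₂(0.0781) = 0.2873
  p(2,3)=3/32: -0.0938 × log₂(0.0938) = 0.3202
  p(3,0)=1/16: -0.0625 × log₂(0.0625) = 0.2500
  p(3,1)=1/16: -0.0625 × log₂(0.0625) = 0.2500
  p(3,2)=1/16: -0.0625 × log₂(0.0625) = 0.2500
  p(3,3)=1/32: -0.0312 × log₂(0.0312) = 0.1562
H(X,Y) = 3.8330 bits


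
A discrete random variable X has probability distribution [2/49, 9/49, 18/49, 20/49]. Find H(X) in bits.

H(X) = -Σ p(x) log₂ p(x)
  -2/49 × log₂(2/49) = 0.1884
  -9/49 × log₂(9/49) = 0.4490
  -18/49 × log₂(18/49) = 0.5307
  -20/49 × log₂(20/49) = 0.5277
H(X) = 1.6958 bits


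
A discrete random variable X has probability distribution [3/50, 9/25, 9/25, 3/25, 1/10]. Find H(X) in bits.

H(X) = -Σ p(x) log₂ p(x)
  -3/50 × log₂(3/50) = 0.2435
  -9/25 × log₂(9/25) = 0.5306
  -9/25 × log₂(9/25) = 0.5306
  -3/25 × log₂(3/25) = 0.3671
  -1/10 × log₂(1/10) = 0.3322
H(X) = 2.0040 bits


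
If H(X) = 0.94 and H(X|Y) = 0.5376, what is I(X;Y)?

I(X;Y) = H(X) - H(X|Y)
I(X;Y) = 0.94 - 0.5376 = 0.4024 bits


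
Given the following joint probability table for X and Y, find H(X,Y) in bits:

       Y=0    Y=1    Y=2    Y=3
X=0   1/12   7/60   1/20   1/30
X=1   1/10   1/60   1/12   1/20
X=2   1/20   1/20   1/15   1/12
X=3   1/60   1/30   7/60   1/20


H(X,Y) = -Σ p(x,y) log₂ p(x,y)
  p(0,0)=1/12: -0.0833 × log₂(0.0833) = 0.2987
  p(0,1)=7/60: -0.1167 × log₂(0.1167) = 0.3616
  p(0,2)=1/20: -0.0500 × log₂(0.0500) = 0.2161
  p(0,3)=1/30: -0.0333 × log₂(0.0333) = 0.1636
  p(1,0)=1/10: -0.1000 × log₂(0.1000) = 0.3322
  p(1,1)=1/60: -0.0167 × log₂(0.0167) = 0.0984
  p(1,2)=1/12: -0.0833 × log₂(0.0833) = 0.2987
  p(1,3)=1/20: -0.0500 × log₂(0.0500) = 0.2161
  p(2,0)=1/20: -0.0500 × log₂(0.0500) = 0.2161
  p(2,1)=1/20: -0.0500 × log₂(0.0500) = 0.2161
  p(2,2)=1/15: -0.0667 × log₂(0.0667) = 0.2605
  p(2,3)=1/12: -0.0833 × log₂(0.0833) = 0.2987
  p(3,0)=1/60: -0.0167 × log₂(0.0167) = 0.0984
  p(3,1)=1/30: -0.0333 × log₂(0.0333) = 0.1636
  p(3,2)=7/60: -0.1167 × log₂(0.1167) = 0.3616
  p(3,3)=1/20: -0.0500 × log₂(0.0500) = 0.2161
H(X,Y) = 3.8166 bits


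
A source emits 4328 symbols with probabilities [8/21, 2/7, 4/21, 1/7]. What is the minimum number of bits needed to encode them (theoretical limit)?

Entropy H = 1.9035 bits/symbol
Minimum bits = H × n = 1.9035 × 4328
= 8238.45 bits


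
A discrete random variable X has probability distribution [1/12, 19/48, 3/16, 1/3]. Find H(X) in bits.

H(X) = -Σ p(x) log₂ p(x)
  -1/12 × log₂(1/12) = 0.2987
  -19/48 × log₂(19/48) = 0.5292
  -3/16 × log₂(3/16) = 0.4528
  -1/3 × log₂(1/3) = 0.5283
H(X) = 1.8091 bits


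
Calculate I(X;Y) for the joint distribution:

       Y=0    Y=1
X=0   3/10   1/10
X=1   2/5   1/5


H(X) = 0.9710, H(Y) = 0.8813, H(X,Y) = 1.8464
I(X;Y) = H(X) + H(Y) - H(X,Y) = 0.0058 bits


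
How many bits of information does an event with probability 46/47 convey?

Information content I(x) = -log₂(p(x))
I = -log₂(46/47) = -log₂(0.9787)
I = 0.0310 bits


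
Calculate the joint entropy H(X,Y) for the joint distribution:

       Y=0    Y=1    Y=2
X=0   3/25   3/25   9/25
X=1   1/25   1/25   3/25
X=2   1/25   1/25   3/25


H(X,Y) = -Σ p(x,y) log₂ p(x,y)
  p(0,0)=3/25: -0.1200 × log₂(0.1200) = 0.3671
  p(0,1)=3/25: -0.1200 × log₂(0.1200) = 0.3671
  p(0,2)=9/25: -0.3600 × log₂(0.3600) = 0.5306
  p(1,0)=1/25: -0.0400 × log₂(0.0400) = 0.1858
  p(1,1)=1/25: -0.0400 × log₂(0.0400) = 0.1858
  p(1,2)=3/25: -0.1200 × log₂(0.1200) = 0.3671
  p(2,0)=1/25: -0.0400 × log₂(0.0400) = 0.1858
  p(2,1)=1/25: -0.0400 × log₂(0.0400) = 0.1858
  p(2,2)=3/25: -0.1200 × log₂(0.1200) = 0.3671
H(X,Y) = 2.7419 bits


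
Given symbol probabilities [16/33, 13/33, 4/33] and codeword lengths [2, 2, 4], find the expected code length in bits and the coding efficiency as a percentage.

Average length L = Σ p_i × l_i = 2.2424 bits
Entropy H = 1.4048 bits
Efficiency η = H/L × 100% = 62.65%


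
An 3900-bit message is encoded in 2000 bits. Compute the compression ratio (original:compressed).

Compression ratio = Original / Compressed
= 3900 / 2000 = 1.95:1


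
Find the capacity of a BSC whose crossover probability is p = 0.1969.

For BSC with error probability p:
C = 1 - H(p) where H(p) is binary entropy
H(0.1969) = -0.1969 × log₂(0.1969) - 0.8031 × log₂(0.8031)
H(p) = 0.7157
C = 1 - 0.7157 = 0.2843 bits/use


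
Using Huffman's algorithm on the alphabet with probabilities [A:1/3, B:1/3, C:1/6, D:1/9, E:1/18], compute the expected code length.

Huffman tree construction:
Combine smallest probabilities repeatedly
Resulting codes:
  A: 10 (length 2)
  B: 11 (length 2)
  C: 00 (length 2)
  D: 011 (length 3)
  E: 010 (length 3)
Average length = Σ p(s) × length(s) = 2.1667 bits


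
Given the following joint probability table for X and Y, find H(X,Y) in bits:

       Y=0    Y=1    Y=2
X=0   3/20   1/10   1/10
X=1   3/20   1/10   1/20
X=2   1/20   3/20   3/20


H(X,Y) = -Σ p(x,y) log₂ p(x,y)
  p(0,0)=3/20: -0.1500 × log₂(0.1500) = 0.4105
  p(0,1)=1/10: -0.1000 × log₂(0.1000) = 0.3322
  p(0,2)=1/10: -0.1000 × log₂(0.1000) = 0.3322
  p(1,0)=3/20: -0.1500 × log₂(0.1500) = 0.4105
  p(1,1)=1/10: -0.1000 × log₂(0.1000) = 0.3322
  p(1,2)=1/20: -0.0500 × log₂(0.0500) = 0.2161
  p(2,0)=1/20: -0.0500 × log₂(0.0500) = 0.2161
  p(2,1)=3/20: -0.1500 × log₂(0.1500) = 0.4105
  p(2,2)=3/20: -0.1500 × log₂(0.1500) = 0.4105
H(X,Y) = 3.0710 bits


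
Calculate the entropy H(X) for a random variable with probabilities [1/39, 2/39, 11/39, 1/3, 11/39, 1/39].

H(X) = -Σ p(x) log₂ p(x)
  -1/39 × log₂(1/39) = 0.1355
  -2/39 × log₂(2/39) = 0.2198
  -11/39 × log₂(11/39) = 0.5150
  -1/3 × log₂(1/3) = 0.5283
  -11/39 × log₂(11/39) = 0.5150
  -1/39 × log₂(1/39) = 0.1355
H(X) = 2.0492 bits


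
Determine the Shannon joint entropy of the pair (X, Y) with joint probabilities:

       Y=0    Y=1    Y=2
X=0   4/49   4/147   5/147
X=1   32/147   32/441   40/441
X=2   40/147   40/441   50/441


H(X,Y) = -Σ p(x,y) log₂ p(x,y)
  p(0,0)=4/49: -0.0816 × log₂(0.0816) = 0.2951
  p(0,1)=4/147: -0.0272 × log₂(0.0272) = 0.1415
  p(0,2)=5/147: -0.0340 × log₂(0.0340) = 0.1659
  p(1,0)=32/147: -0.2177 × log₂(0.2177) = 0.4788
  p(1,1)=32/441: -0.0726 × log₂(0.0726) = 0.2746
  p(1,2)=40/441: -0.0907 × log₂(0.0907) = 0.3141
  p(2,0)=40/147: -0.2721 × log₂(0.2721) = 0.5110
  p(2,1)=40/441: -0.0907 × log₂(0.0907) = 0.3141
  p(2,2)=50/441: -0.1134 × log₂(0.1134) = 0.3561
H(X,Y) = 2.8511 bits


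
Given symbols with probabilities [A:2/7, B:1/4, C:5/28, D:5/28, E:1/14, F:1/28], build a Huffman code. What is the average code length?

Huffman tree construction:
Combine smallest probabilities repeatedly
Resulting codes:
  A: 10 (length 2)
  B: 01 (length 2)
  C: 111 (length 3)
  D: 00 (length 2)
  E: 1101 (length 4)
  F: 1100 (length 4)
Average length = Σ p(s) × length(s) = 2.3929 bits


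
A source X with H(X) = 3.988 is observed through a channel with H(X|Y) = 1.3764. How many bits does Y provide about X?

I(X;Y) = H(X) - H(X|Y)
I(X;Y) = 3.988 - 1.3764 = 2.6116 bits


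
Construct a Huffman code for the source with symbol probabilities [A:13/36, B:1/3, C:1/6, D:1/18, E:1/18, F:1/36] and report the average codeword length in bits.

Huffman tree construction:
Combine smallest probabilities repeatedly
Resulting codes:
  A: 0 (length 1)
  B: 11 (length 2)
  C: 101 (length 3)
  D: 10011 (length 5)
  E: 1000 (length 4)
  F: 10010 (length 5)
Average length = Σ p(s) × length(s) = 2.1667 bits


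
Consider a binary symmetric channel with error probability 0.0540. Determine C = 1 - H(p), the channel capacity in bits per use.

For BSC with error probability p:
C = 1 - H(p) where H(p) is binary entropy
H(0.0540) = -0.0540 × log₂(0.0540) - 0.9460 × log₂(0.9460)
H(p) = 0.3032
C = 1 - 0.3032 = 0.6968 bits/use


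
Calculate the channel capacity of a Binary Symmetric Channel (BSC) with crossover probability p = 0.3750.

For BSC with error probability p:
C = 1 - H(p) where H(p) is binary entropy
H(0.3750) = -0.3750 × log₂(0.3750) - 0.6250 × log₂(0.6250)
H(p) = 0.9544
C = 1 - 0.9544 = 0.0456 bits/use


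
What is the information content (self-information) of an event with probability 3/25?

Information content I(x) = -log₂(p(x))
I = -log₂(3/25) = -log₂(0.1200)
I = 3.0589 bits


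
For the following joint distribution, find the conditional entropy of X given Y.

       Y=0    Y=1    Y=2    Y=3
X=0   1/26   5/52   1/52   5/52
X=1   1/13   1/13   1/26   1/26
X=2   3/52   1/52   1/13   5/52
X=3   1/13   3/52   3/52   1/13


H(X|Y) = Σ_y p(y) H(X|Y=y)
  p(Y=0) = 1/4, H(X|Y=0) = 1.9501
  p(Y=1) = 1/4, H(X|Y=1) = 1.8262
  p(Y=2) = 5/26, H(X|Y=2) = 1.8464
  p(Y=3) = 4/13, H(X|Y=3) = 1.9238
H(X|Y) = 0.2500×1.9501 + 0.2500×1.8262 + 0.1923×1.8464 + 0.3077×1.9238 = 1.8911 bits


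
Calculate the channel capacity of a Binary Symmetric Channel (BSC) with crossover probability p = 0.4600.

For BSC with error probability p:
C = 1 - H(p) where H(p) is binary entropy
H(0.4600) = -0.4600 × log₂(0.4600) - 0.5400 × log₂(0.5400)
H(p) = 0.9954
C = 1 - 0.9954 = 0.0046 bits/use


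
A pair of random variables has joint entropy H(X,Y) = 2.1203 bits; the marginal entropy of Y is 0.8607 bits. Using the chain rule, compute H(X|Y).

Chain rule: H(X,Y) = H(X|Y) + H(Y)
H(X|Y) = H(X,Y) - H(Y) = 2.1203 - 0.8607 = 1.2596 bits


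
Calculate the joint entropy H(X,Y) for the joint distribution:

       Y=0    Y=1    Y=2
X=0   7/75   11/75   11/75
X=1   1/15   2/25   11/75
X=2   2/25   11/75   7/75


H(X,Y) = -Σ p(x,y) log₂ p(x,y)
  p(0,0)=7/75: -0.0933 × log₂(0.0933) = 0.3193
  p(0,1)=11/75: -0.1467 × log₂(0.1467) = 0.4062
  p(0,2)=11/75: -0.1467 × log₂(0.1467) = 0.4062
  p(1,0)=1/15: -0.0667 × log₂(0.0667) = 0.2605
  p(1,1)=2/25: -0.0800 × log₂(0.0800) = 0.2915
  p(1,2)=11/75: -0.1467 × log₂(0.1467) = 0.4062
  p(2,0)=2/25: -0.0800 × log₂(0.0800) = 0.2915
  p(2,1)=11/75: -0.1467 × log₂(0.1467) = 0.4062
  p(2,2)=7/75: -0.0933 × log₂(0.0933) = 0.3193
H(X,Y) = 3.1069 bits


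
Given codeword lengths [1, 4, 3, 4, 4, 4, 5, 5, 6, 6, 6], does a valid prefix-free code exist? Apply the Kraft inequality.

Kraft inequality: Σ 2^(-l_i) ≤ 1 for prefix-free code
Calculating: 2^(-1) + 2^(-4) + 2^(-3) + 2^(-4) + 2^(-4) + 2^(-4) + 2^(-5) + 2^(-5) + 2^(-6) + 2^(-6) + 2^(-6)
= 0.5 + 0.0625 + 0.125 + 0.0625 + 0.0625 + 0.0625 + 0.03125 + 0.03125 + 0.015625 + 0.015625 + 0.015625
= 0.9844
Since 0.9844 ≤ 1, prefix-free code exists


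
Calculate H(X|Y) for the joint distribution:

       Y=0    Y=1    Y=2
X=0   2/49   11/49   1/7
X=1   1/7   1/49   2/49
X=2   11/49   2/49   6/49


H(X|Y) = Σ_y p(y) H(X|Y=y)
  p(Y=0) = 20/49, H(X|Y=0) = 1.3367
  p(Y=1) = 2/7, H(X|Y=1) = 0.9464
  p(Y=2) = 15/49, H(X|Y=2) = 1.4295
H(X|Y) = 0.4082×1.3367 + 0.2857×0.9464 + 0.3061×1.4295 = 1.2536 bits


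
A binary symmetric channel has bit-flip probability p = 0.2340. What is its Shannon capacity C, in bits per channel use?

For BSC with error probability p:
C = 1 - H(p) where H(p) is binary entropy
H(0.2340) = -0.2340 × log₂(0.2340) - 0.7660 × log₂(0.7660)
H(p) = 0.7849
C = 1 - 0.7849 = 0.2151 bits/use


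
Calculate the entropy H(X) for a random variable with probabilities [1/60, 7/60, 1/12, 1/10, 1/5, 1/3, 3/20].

H(X) = -Σ p(x) log₂ p(x)
  -1/60 × log₂(1/60) = 0.0984
  -7/60 × log₂(7/60) = 0.3616
  -1/12 × log₂(1/12) = 0.2987
  -1/10 × log₂(1/10) = 0.3322
  -1/5 × log₂(1/5) = 0.4644
  -1/3 × log₂(1/3) = 0.5283
  -3/20 × log₂(3/20) = 0.4105
H(X) = 2.4943 bits


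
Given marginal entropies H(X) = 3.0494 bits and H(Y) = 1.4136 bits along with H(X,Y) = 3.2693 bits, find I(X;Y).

I(X;Y) = H(X) + H(Y) - H(X,Y)
I(X;Y) = 3.0494 + 1.4136 - 3.2693 = 1.1937 bits


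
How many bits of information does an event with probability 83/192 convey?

Information content I(x) = -log₂(p(x))
I = -log₂(83/192) = -log₂(0.4323)
I = 1.2099 bits


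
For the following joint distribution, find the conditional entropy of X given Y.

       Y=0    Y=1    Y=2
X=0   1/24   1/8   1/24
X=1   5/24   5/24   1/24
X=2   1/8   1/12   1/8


H(X|Y) = Σ_y p(y) H(X|Y=y)
  p(Y=0) = 3/8, H(X|Y=0) = 1.3516
  p(Y=1) = 5/12, H(X|Y=1) = 1.4855
  p(Y=2) = 5/24, H(X|Y=2) = 1.3710
H(X|Y) = 0.3750×1.3516 + 0.4167×1.4855 + 0.2083×1.3710 = 1.4114 bits


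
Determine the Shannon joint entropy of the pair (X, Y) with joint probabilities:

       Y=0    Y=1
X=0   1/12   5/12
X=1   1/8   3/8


H(X,Y) = -Σ p(x,y) log₂ p(x,y)
  p(0,0)=1/12: -0.0833 × log₂(0.0833) = 0.2987
  p(0,1)=5/12: -0.4167 × log₂(0.4167) = 0.5263
  p(1,0)=1/8: -0.1250 × log₂(0.1250) = 0.3750
  p(1,1)=3/8: -0.3750 × log₂(0.3750) = 0.5306
H(X,Y) = 1.7307 bits


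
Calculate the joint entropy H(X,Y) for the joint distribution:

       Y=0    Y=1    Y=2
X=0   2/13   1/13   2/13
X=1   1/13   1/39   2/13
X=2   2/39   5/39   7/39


H(X,Y) = -Σ p(x,y) log₂ p(x,y)
  p(0,0)=2/13: -0.1538 × log₂(0.1538) = 0.4155
  p(0,1)=1/13: -0.0769 × log₂(0.0769) = 0.2846
  p(0,2)=2/13: -0.1538 × log₂(0.1538) = 0.4155
  p(1,0)=1/13: -0.0769 × log₂(0.0769) = 0.2846
  p(1,1)=1/39: -0.0256 × log₂(0.0256) = 0.1355
  p(1,2)=2/13: -0.1538 × log₂(0.1538) = 0.4155
  p(2,0)=2/39: -0.0513 × log₂(0.0513) = 0.2198
  p(2,1)=5/39: -0.1282 × log₂(0.1282) = 0.3799
  p(2,2)=7/39: -0.1795 × log₂(0.1795) = 0.4448
H(X,Y) = 2.9957 bits


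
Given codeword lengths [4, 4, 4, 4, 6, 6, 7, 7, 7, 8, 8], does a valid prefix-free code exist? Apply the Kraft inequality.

Kraft inequality: Σ 2^(-l_i) ≤ 1 for prefix-free code
Calculating: 2^(-4) + 2^(-4) + 2^(-4) + 2^(-4) + 2^(-6) + 2^(-6) + 2^(-7) + 2^(-7) + 2^(-7) + 2^(-8) + 2^(-8)
= 0.0625 + 0.0625 + 0.0625 + 0.0625 + 0.015625 + 0.015625 + 0.0078125 + 0.0078125 + 0.0078125 + 0.00390625 + 0.00390625
= 0.3125
Since 0.3125 ≤ 1, prefix-free code exists


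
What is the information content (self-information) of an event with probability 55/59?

Information content I(x) = -log₂(p(x))
I = -log₂(55/59) = -log₂(0.9322)
I = 0.1013 bits


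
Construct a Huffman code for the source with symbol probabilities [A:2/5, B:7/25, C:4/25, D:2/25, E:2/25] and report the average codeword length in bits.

Huffman tree construction:
Combine smallest probabilities repeatedly
Resulting codes:
  A: 0 (length 1)
  B: 10 (length 2)
  C: 110 (length 3)
  D: 1110 (length 4)
  E: 1111 (length 4)
Average length = Σ p(s) × length(s) = 2.0800 bits


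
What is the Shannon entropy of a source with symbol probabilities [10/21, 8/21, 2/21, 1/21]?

H(X) = -Σ p(x) log₂ p(x)
  -10/21 × log₂(10/21) = 0.5097
  -8/21 × log₂(8/21) = 0.5304
  -2/21 × log₂(2/21) = 0.3231
  -1/21 × log₂(1/21) = 0.2092
H(X) = 1.5724 bits


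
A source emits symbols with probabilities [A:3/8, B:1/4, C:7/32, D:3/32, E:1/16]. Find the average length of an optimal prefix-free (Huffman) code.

Huffman tree construction:
Combine smallest probabilities repeatedly
Resulting codes:
  A: 11 (length 2)
  B: 10 (length 2)
  C: 01 (length 2)
  D: 001 (length 3)
  E: 000 (length 3)
Average length = Σ p(s) × length(s) = 2.1562 bits


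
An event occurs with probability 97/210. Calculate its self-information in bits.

Information content I(x) = -log₂(p(x))
I = -log₂(97/210) = -log₂(0.4619)
I = 1.1143 bits


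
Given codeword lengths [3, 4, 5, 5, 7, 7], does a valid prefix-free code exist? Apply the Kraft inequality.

Kraft inequality: Σ 2^(-l_i) ≤ 1 for prefix-free code
Calculating: 2^(-3) + 2^(-4) + 2^(-5) + 2^(-5) + 2^(-7) + 2^(-7)
= 0.125 + 0.0625 + 0.03125 + 0.03125 + 0.0078125 + 0.0078125
= 0.2656
Since 0.2656 ≤ 1, prefix-free code exists


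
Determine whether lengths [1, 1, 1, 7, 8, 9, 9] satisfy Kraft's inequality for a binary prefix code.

Kraft inequality: Σ 2^(-l_i) ≤ 1 for prefix-free code
Calculating: 2^(-1) + 2^(-1) + 2^(-1) + 2^(-7) + 2^(-8) + 2^(-9) + 2^(-9)
= 0.5 + 0.5 + 0.5 + 0.0078125 + 0.00390625 + 0.001953125 + 0.001953125
= 1.5156
Since 1.5156 > 1, prefix-free code does not exist


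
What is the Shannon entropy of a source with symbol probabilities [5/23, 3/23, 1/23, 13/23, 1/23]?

H(X) = -Σ p(x) log₂ p(x)
  -5/23 × log₂(5/23) = 0.4786
  -3/23 × log₂(3/23) = 0.3833
  -1/23 × log₂(1/23) = 0.1967
  -13/23 × log₂(13/23) = 0.4652
  -1/23 × log₂(1/23) = 0.1967
H(X) = 1.7205 bits


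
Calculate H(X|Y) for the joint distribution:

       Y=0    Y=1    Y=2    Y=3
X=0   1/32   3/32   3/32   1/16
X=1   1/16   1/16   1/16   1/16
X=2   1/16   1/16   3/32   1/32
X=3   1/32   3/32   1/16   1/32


H(X|Y) = Σ_y p(y) H(X|Y=y)
  p(Y=0) = 3/16, H(X|Y=0) = 1.9183
  p(Y=1) = 5/16, H(X|Y=1) = 1.9710
  p(Y=2) = 5/16, H(X|Y=2) = 1.9710
  p(Y=3) = 3/16, H(X|Y=3) = 1.9183
H(X|Y) = 0.1875×1.9183 + 0.3125×1.9710 + 0.3125×1.9710 + 0.1875×1.9183 = 1.9512 bits


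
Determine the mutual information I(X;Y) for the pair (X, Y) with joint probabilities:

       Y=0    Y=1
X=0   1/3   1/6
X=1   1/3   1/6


H(X) = 1.0000, H(Y) = 0.9183, H(X,Y) = 1.9183
I(X;Y) = H(X) + H(Y) - H(X,Y) = 0.0000 bits


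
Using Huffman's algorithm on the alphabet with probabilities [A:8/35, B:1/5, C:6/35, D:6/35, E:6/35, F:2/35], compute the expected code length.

Huffman tree construction:
Combine smallest probabilities repeatedly
Resulting codes:
  A: 01 (length 2)
  B: 00 (length 2)
  C: 101 (length 3)
  D: 110 (length 3)
  E: 111 (length 3)
  F: 100 (length 3)
Average length = Σ p(s) × length(s) = 2.5714 bits


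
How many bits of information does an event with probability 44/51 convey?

Information content I(x) = -log₂(p(x))
I = -log₂(44/51) = -log₂(0.8627)
I = 0.2130 bits


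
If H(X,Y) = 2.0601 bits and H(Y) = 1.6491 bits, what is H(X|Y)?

Chain rule: H(X,Y) = H(X|Y) + H(Y)
H(X|Y) = H(X,Y) - H(Y) = 2.0601 - 1.6491 = 0.411 bits


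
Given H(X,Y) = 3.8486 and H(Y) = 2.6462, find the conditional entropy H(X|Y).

Chain rule: H(X,Y) = H(X|Y) + H(Y)
H(X|Y) = H(X,Y) - H(Y) = 3.8486 - 2.6462 = 1.2024 bits


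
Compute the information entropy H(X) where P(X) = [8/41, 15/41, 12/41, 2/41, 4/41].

H(X) = -Σ p(x) log₂ p(x)
  -8/41 × log₂(8/41) = 0.4600
  -15/41 × log₂(15/41) = 0.5307
  -12/41 × log₂(12/41) = 0.5188
  -2/41 × log₂(2/41) = 0.2126
  -4/41 × log₂(4/41) = 0.3276
H(X) = 2.0497 bits


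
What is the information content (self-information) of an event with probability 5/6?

Information content I(x) = -log₂(p(x))
I = -log₂(5/6) = -log₂(0.8333)
I = 0.2630 bits


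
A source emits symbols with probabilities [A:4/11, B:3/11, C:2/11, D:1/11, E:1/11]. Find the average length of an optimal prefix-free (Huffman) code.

Huffman tree construction:
Combine smallest probabilities repeatedly
Resulting codes:
  A: 11 (length 2)
  B: 10 (length 2)
  C: 00 (length 2)
  D: 010 (length 3)
  E: 011 (length 3)
Average length = Σ p(s) × length(s) = 2.1818 bits


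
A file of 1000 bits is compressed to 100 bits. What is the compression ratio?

Compression ratio = Original / Compressed
= 1000 / 100 = 10.00:1


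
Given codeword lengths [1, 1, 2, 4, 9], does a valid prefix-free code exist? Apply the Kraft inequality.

Kraft inequality: Σ 2^(-l_i) ≤ 1 for prefix-free code
Calculating: 2^(-1) + 2^(-1) + 2^(-2) + 2^(-4) + 2^(-9)
= 0.5 + 0.5 + 0.25 + 0.0625 + 0.001953125
= 1.3145
Since 1.3145 > 1, prefix-free code does not exist


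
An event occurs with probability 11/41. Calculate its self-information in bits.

Information content I(x) = -log₂(p(x))
I = -log₂(11/41) = -log₂(0.2683)
I = 1.8981 bits


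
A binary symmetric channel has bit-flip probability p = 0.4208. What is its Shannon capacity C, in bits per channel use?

For BSC with error probability p:
C = 1 - H(p) where H(p) is binary entropy
H(0.4208) = -0.4208 × log₂(0.4208) - 0.5792 × log₂(0.5792)
H(p) = 0.9818
C = 1 - 0.9818 = 0.0182 bits/use


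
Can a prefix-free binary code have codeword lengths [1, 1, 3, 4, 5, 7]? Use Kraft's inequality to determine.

Kraft inequality: Σ 2^(-l_i) ≤ 1 for prefix-free code
Calculating: 2^(-1) + 2^(-1) + 2^(-3) + 2^(-4) + 2^(-5) + 2^(-7)
= 0.5 + 0.5 + 0.125 + 0.0625 + 0.03125 + 0.0078125
= 1.2266
Since 1.2266 > 1, prefix-free code does not exist


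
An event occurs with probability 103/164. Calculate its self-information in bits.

Information content I(x) = -log₂(p(x))
I = -log₂(103/164) = -log₂(0.6280)
I = 0.6711 bits


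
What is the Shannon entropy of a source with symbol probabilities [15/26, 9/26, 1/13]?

H(X) = -Σ p(x) log₂ p(x)
  -15/26 × log₂(15/26) = 0.4578
  -9/26 × log₂(9/26) = 0.5298
  -1/13 × log₂(1/13) = 0.2846
H(X) = 1.2723 bits


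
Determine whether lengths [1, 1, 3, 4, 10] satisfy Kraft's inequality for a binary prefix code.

Kraft inequality: Σ 2^(-l_i) ≤ 1 for prefix-free code
Calculating: 2^(-1) + 2^(-1) + 2^(-3) + 2^(-4) + 2^(-10)
= 0.5 + 0.5 + 0.125 + 0.0625 + 0.0009765625
= 1.1885
Since 1.1885 > 1, prefix-free code does not exist


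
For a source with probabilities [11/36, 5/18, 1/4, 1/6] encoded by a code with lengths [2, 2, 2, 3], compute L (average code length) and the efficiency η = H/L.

Average length L = Σ p_i × l_i = 2.1667 bits
Entropy H = 1.9668 bits
Efficiency η = H/L × 100% = 90.78%


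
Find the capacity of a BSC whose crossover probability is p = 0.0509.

For BSC with error probability p:
C = 1 - H(p) where H(p) is binary entropy
H(0.0509) = -0.0509 × log₂(0.0509) - 0.9491 × log₂(0.9491)
H(p) = 0.2902
C = 1 - 0.2902 = 0.7098 bits/use


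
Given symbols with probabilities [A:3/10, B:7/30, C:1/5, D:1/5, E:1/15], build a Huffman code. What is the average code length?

Huffman tree construction:
Combine smallest probabilities repeatedly
Resulting codes:
  A: 11 (length 2)
  B: 01 (length 2)
  C: 101 (length 3)
  D: 00 (length 2)
  E: 100 (length 3)
Average length = Σ p(s) × length(s) = 2.2667 bits


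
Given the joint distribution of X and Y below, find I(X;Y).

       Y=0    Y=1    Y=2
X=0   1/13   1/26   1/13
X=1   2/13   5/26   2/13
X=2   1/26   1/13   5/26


H(X) = 1.4806, H(Y) = 1.5579, H(X,Y) = 2.9612
I(X;Y) = H(X) + H(Y) - H(X,Y) = 0.0773 bits


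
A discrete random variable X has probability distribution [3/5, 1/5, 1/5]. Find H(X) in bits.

H(X) = -Σ p(x) log₂ p(x)
  -3/5 × log₂(3/5) = 0.4422
  -1/5 × log₂(1/5) = 0.4644
  -1/5 × log₂(1/5) = 0.4644
H(X) = 1.3710 bits


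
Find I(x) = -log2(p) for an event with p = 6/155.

Information content I(x) = -log₂(p(x))
I = -log₂(6/155) = -log₂(0.0387)
I = 4.6912 bits


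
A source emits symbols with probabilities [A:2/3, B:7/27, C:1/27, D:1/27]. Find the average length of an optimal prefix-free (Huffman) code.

Huffman tree construction:
Combine smallest probabilities repeatedly
Resulting codes:
  A: 1 (length 1)
  B: 01 (length 2)
  C: 000 (length 3)
  D: 001 (length 3)
Average length = Σ p(s) × length(s) = 1.4074 bits


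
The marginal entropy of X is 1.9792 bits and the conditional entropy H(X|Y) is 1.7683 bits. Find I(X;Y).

I(X;Y) = H(X) - H(X|Y)
I(X;Y) = 1.9792 - 1.7683 = 0.2109 bits


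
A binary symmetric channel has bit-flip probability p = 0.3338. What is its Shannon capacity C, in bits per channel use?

For BSC with error probability p:
C = 1 - H(p) where H(p) is binary entropy
H(0.3338) = -0.3338 × log₂(0.3338) - 0.6662 × log₂(0.6662)
H(p) = 0.9188
C = 1 - 0.9188 = 0.0812 bits/use


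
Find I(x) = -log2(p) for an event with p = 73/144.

Information content I(x) = -log₂(p(x))
I = -log₂(73/144) = -log₂(0.5069)
I = 0.9801 bits


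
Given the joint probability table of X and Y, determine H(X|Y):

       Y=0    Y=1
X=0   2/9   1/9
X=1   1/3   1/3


H(X|Y) = Σ_y p(y) H(X|Y=y)
  p(Y=0) = 5/9, H(X|Y=0) = 0.9710
  p(Y=1) = 4/9, H(X|Y=1) = 0.8113
H(X|Y) = 0.5556×0.9710 + 0.4444×0.8113 = 0.9000 bits


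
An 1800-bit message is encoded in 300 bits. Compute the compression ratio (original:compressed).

Compression ratio = Original / Compressed
= 1800 / 300 = 6.00:1


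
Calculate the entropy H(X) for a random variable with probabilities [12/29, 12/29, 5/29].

H(X) = -Σ p(x) log₂ p(x)
  -12/29 × log₂(12/29) = 0.5268
  -12/29 × log₂(12/29) = 0.5268
  -5/29 × log₂(5/29) = 0.4373
H(X) = 1.4908 bits


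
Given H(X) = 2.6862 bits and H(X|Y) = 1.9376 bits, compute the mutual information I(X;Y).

I(X;Y) = H(X) - H(X|Y)
I(X;Y) = 2.6862 - 1.9376 = 0.7486 bits


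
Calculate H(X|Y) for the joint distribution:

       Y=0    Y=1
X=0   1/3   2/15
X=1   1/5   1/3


H(X|Y) = Σ_y p(y) H(X|Y=y)
  p(Y=0) = 8/15, H(X|Y=0) = 0.9544
  p(Y=1) = 7/15, H(X|Y=1) = 0.8631
H(X|Y) = 0.5333×0.9544 + 0.4667×0.8631 = 0.9118 bits


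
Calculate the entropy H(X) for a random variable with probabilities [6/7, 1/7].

H(X) = -Σ p(x) log₂ p(x)
  -6/7 × log₂(6/7) = 0.1906
  -1/7 × log₂(1/7) = 0.4011
H(X) = 0.5917 bits


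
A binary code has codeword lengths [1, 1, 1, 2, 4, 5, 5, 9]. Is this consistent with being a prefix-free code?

Kraft inequality: Σ 2^(-l_i) ≤ 1 for prefix-free code
Calculating: 2^(-1) + 2^(-1) + 2^(-1) + 2^(-2) + 2^(-4) + 2^(-5) + 2^(-5) + 2^(-9)
= 0.5 + 0.5 + 0.5 + 0.25 + 0.0625 + 0.03125 + 0.03125 + 0.001953125
= 1.8770
Since 1.8770 > 1, prefix-free code does not exist


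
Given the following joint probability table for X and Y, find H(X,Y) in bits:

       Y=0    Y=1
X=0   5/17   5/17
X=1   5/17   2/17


H(X,Y) = -Σ p(x,y) log₂ p(x,y)
  p(0,0)=5/17: -0.2941 × log₂(0.2941) = 0.5193
  p(0,1)=5/17: -0.2941 × log₂(0.2941) = 0.5193
  p(1,0)=5/17: -0.2941 × log₂(0.2941) = 0.5193
  p(1,1)=2/17: -0.1176 × log₂(0.1176) = 0.3632
H(X,Y) = 1.9211 bits


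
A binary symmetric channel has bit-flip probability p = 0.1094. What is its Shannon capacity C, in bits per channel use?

For BSC with error probability p:
C = 1 - H(p) where H(p) is binary entropy
H(0.1094) = -0.1094 × log₂(0.1094) - 0.8906 × log₂(0.8906)
H(p) = 0.4981
C = 1 - 0.4981 = 0.5019 bits/use


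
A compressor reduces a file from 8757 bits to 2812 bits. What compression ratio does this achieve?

Compression ratio = Original / Compressed
= 8757 / 2812 = 3.11:1


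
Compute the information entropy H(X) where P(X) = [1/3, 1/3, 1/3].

H(X) = -Σ p(x) log₂ p(x)
  -1/3 × log₂(1/3) = 0.5283
  -1/3 × log₂(1/3) = 0.5283
  -1/3 × log₂(1/3) = 0.5283
H(X) = 1.5850 bits


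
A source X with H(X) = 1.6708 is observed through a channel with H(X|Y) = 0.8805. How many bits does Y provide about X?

I(X;Y) = H(X) - H(X|Y)
I(X;Y) = 1.6708 - 0.8805 = 0.7903 bits


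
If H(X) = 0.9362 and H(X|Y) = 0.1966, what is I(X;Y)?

I(X;Y) = H(X) - H(X|Y)
I(X;Y) = 0.9362 - 0.1966 = 0.7396 bits


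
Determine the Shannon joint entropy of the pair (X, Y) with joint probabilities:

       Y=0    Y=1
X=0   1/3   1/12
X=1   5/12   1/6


H(X,Y) = -Σ p(x,y) log₂ p(x,y)
  p(0,0)=1/3: -0.3333 × log₂(0.3333) = 0.5283
  p(0,1)=1/12: -0.0833 × log₂(0.0833) = 0.2987
  p(1,0)=5/12: -0.4167 × log₂(0.4167) = 0.5263
  p(1,1)=1/6: -0.1667 × log₂(0.1667) = 0.4308
H(X,Y) = 1.7842 bits


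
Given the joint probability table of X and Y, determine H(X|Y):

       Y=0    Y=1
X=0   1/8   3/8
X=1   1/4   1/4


H(X|Y) = Σ_y p(y) H(X|Y=y)
  p(Y=0) = 3/8, H(X|Y=0) = 0.9183
  p(Y=1) = 5/8, H(X|Y=1) = 0.9710
H(X|Y) = 0.3750×0.9183 + 0.6250×0.9710 = 0.9512 bits


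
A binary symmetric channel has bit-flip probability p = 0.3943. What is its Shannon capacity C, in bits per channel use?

For BSC with error probability p:
C = 1 - H(p) where H(p) is binary entropy
H(0.3943) = -0.3943 × log₂(0.3943) - 0.6057 × log₂(0.6057)
H(p) = 0.9675
C = 1 - 0.9675 = 0.0325 bits/use


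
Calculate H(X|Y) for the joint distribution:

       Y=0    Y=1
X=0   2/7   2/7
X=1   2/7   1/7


H(X|Y) = Σ_y p(y) H(X|Y=y)
  p(Y=0) = 4/7, H(X|Y=0) = 1.0000
  p(Y=1) = 3/7, H(X|Y=1) = 0.9183
H(X|Y) = 0.5714×1.0000 + 0.4286×0.9183 = 0.9650 bits


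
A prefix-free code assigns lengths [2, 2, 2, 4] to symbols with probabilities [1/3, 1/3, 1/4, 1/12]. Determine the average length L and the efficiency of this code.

Average length L = Σ p_i × l_i = 2.1667 bits
Entropy H = 1.8554 bits
Efficiency η = H/L × 100% = 85.63%


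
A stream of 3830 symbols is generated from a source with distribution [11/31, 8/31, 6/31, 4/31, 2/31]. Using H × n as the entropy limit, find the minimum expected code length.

Entropy H = 2.1296 bits/symbol
Minimum bits = H × n = 2.1296 × 3830
= 8156.24 bits


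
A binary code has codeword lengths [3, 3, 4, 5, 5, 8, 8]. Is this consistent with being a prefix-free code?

Kraft inequality: Σ 2^(-l_i) ≤ 1 for prefix-free code
Calculating: 2^(-3) + 2^(-3) + 2^(-4) + 2^(-5) + 2^(-5) + 2^(-8) + 2^(-8)
= 0.125 + 0.125 + 0.0625 + 0.03125 + 0.03125 + 0.00390625 + 0.00390625
= 0.3828
Since 0.3828 ≤ 1, prefix-free code exists


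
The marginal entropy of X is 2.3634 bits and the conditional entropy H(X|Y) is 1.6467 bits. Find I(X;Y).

I(X;Y) = H(X) - H(X|Y)
I(X;Y) = 2.3634 - 1.6467 = 0.7167 bits


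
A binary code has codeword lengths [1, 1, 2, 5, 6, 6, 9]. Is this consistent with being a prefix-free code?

Kraft inequality: Σ 2^(-l_i) ≤ 1 for prefix-free code
Calculating: 2^(-1) + 2^(-1) + 2^(-2) + 2^(-5) + 2^(-6) + 2^(-6) + 2^(-9)
= 0.5 + 0.5 + 0.25 + 0.03125 + 0.015625 + 0.015625 + 0.001953125
= 1.3145
Since 1.3145 > 1, prefix-free code does not exist


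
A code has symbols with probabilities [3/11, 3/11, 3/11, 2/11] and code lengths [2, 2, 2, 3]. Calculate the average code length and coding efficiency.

Average length L = Σ p_i × l_i = 2.1818 bits
Entropy H = 1.9808 bits
Efficiency η = H/L × 100% = 90.79%


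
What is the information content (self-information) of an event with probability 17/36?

Information content I(x) = -log₂(p(x))
I = -log₂(17/36) = -log₂(0.4722)
I = 1.0825 bits


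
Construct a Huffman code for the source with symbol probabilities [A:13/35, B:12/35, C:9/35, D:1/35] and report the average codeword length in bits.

Huffman tree construction:
Combine smallest probabilities repeatedly
Resulting codes:
  A: 0 (length 1)
  B: 11 (length 2)
  C: 101 (length 3)
  D: 100 (length 3)
Average length = Σ p(s) × length(s) = 1.9143 bits


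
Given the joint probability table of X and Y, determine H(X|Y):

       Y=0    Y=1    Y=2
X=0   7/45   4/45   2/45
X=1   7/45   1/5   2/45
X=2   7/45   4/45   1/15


H(X|Y) = Σ_y p(y) H(X|Y=y)
  p(Y=0) = 7/15, H(X|Y=0) = 1.5850
  p(Y=1) = 17/45, H(X|Y=1) = 1.4681
  p(Y=2) = 7/45, H(X|Y=2) = 1.5567
H(X|Y) = 0.4667×1.5850 + 0.3778×1.4681 + 0.1556×1.5567 = 1.5364 bits


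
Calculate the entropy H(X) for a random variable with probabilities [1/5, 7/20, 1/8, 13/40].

H(X) = -Σ p(x) log₂ p(x)
  -1/5 × log₂(1/5) = 0.4644
  -7/20 × log₂(7/20) = 0.5301
  -1/8 × log₂(1/8) = 0.3750
  -13/40 × log₂(13/40) = 0.5270
H(X) = 1.8965 bits


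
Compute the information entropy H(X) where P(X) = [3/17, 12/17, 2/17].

H(X) = -Σ p(x) log₂ p(x)
  -3/17 × log₂(3/17) = 0.4416
  -12/17 × log₂(12/17) = 0.3547
  -2/17 × log₂(2/17) = 0.3632
H(X) = 1.1596 bits


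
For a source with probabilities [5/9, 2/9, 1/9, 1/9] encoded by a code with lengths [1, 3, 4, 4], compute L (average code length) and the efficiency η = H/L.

Average length L = Σ p_i × l_i = 2.1111 bits
Entropy H = 1.6577 bits
Efficiency η = H/L × 100% = 78.52%


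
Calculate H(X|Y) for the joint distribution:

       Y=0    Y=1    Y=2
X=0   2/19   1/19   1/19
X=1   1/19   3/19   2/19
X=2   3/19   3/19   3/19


H(X|Y) = Σ_y p(y) H(X|Y=y)
  p(Y=0) = 6/19, H(X|Y=0) = 1.4591
  p(Y=1) = 7/19, H(X|Y=1) = 1.4488
  p(Y=2) = 6/19, H(X|Y=2) = 1.4591
H(X|Y) = 0.3158×1.4591 + 0.3684×1.4488 + 0.3158×1.4591 = 1.4553 bits


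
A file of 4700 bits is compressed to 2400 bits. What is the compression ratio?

Compression ratio = Original / Compressed
= 4700 / 2400 = 1.96:1
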